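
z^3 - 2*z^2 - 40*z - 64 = (z - 8)*(z + 2)*(z + 4)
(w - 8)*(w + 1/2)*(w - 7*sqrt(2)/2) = w^3 - 15*w^2/2 - 7*sqrt(2)*w^2/2 - 4*w + 105*sqrt(2)*w/4 + 14*sqrt(2)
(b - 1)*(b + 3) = b^2 + 2*b - 3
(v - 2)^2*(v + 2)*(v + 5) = v^4 + 3*v^3 - 14*v^2 - 12*v + 40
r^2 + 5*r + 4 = (r + 1)*(r + 4)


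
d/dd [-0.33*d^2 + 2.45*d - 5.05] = 2.45 - 0.66*d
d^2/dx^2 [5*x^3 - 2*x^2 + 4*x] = 30*x - 4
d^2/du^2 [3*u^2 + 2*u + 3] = 6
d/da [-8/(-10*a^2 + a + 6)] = 8*(1 - 20*a)/(-10*a^2 + a + 6)^2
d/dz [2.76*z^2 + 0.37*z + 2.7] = 5.52*z + 0.37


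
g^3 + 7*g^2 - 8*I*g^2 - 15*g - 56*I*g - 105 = (g + 7)*(g - 5*I)*(g - 3*I)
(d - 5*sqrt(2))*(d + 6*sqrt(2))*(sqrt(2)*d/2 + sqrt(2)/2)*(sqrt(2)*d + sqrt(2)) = d^4 + sqrt(2)*d^3 + 2*d^3 - 59*d^2 + 2*sqrt(2)*d^2 - 120*d + sqrt(2)*d - 60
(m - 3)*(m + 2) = m^2 - m - 6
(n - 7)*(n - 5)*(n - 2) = n^3 - 14*n^2 + 59*n - 70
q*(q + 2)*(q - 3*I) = q^3 + 2*q^2 - 3*I*q^2 - 6*I*q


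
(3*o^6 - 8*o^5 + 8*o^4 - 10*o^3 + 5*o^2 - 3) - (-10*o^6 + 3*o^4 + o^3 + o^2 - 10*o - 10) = 13*o^6 - 8*o^5 + 5*o^4 - 11*o^3 + 4*o^2 + 10*o + 7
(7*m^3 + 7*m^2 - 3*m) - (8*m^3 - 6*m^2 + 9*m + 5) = -m^3 + 13*m^2 - 12*m - 5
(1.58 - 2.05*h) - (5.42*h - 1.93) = 3.51 - 7.47*h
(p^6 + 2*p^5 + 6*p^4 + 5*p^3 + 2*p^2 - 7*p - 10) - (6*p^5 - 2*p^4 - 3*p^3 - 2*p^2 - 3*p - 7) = p^6 - 4*p^5 + 8*p^4 + 8*p^3 + 4*p^2 - 4*p - 3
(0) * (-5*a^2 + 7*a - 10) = 0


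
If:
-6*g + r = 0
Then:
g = r/6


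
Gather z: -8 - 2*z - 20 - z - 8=-3*z - 36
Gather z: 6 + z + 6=z + 12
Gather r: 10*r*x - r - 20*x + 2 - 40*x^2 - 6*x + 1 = r*(10*x - 1) - 40*x^2 - 26*x + 3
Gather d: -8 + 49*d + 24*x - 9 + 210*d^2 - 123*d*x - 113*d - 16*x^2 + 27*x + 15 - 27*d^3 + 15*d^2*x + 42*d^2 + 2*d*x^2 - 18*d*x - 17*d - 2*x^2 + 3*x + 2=-27*d^3 + d^2*(15*x + 252) + d*(2*x^2 - 141*x - 81) - 18*x^2 + 54*x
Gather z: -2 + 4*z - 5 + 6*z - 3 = 10*z - 10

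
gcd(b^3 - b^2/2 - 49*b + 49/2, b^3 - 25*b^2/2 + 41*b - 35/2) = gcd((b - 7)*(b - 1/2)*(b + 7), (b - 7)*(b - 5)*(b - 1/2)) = b^2 - 15*b/2 + 7/2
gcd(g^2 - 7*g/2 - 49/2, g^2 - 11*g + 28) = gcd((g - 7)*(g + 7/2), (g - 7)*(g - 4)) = g - 7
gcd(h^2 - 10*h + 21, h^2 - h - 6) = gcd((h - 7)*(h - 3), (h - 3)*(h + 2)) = h - 3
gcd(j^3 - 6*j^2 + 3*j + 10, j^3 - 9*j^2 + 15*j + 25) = j^2 - 4*j - 5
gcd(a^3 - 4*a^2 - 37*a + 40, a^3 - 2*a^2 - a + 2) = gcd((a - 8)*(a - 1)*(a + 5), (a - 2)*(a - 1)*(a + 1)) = a - 1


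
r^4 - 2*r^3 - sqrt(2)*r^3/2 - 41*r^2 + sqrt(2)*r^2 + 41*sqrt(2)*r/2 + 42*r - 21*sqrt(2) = (r - 7)*(r - 1)*(r + 6)*(r - sqrt(2)/2)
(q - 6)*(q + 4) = q^2 - 2*q - 24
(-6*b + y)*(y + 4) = -6*b*y - 24*b + y^2 + 4*y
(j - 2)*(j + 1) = j^2 - j - 2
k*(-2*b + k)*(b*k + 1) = -2*b^2*k^2 + b*k^3 - 2*b*k + k^2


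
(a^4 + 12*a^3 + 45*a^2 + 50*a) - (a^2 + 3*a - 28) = a^4 + 12*a^3 + 44*a^2 + 47*a + 28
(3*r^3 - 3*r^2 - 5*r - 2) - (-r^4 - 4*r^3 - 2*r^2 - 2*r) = r^4 + 7*r^3 - r^2 - 3*r - 2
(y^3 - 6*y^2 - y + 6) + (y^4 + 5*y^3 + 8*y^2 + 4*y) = y^4 + 6*y^3 + 2*y^2 + 3*y + 6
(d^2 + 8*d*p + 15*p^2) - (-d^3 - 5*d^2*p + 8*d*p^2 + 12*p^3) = d^3 + 5*d^2*p + d^2 - 8*d*p^2 + 8*d*p - 12*p^3 + 15*p^2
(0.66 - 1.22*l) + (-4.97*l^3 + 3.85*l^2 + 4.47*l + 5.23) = -4.97*l^3 + 3.85*l^2 + 3.25*l + 5.89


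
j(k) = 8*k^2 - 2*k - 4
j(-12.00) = 1172.00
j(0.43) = -3.38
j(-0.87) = 3.80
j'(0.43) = 4.88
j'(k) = 16*k - 2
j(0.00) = -4.00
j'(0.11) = -0.24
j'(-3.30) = -54.80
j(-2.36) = 45.28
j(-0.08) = -3.79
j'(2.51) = 38.16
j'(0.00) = -2.00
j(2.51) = 41.38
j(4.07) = 120.38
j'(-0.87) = -15.92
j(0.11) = -4.12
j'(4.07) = 63.12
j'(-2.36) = -39.76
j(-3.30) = 89.72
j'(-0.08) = -3.28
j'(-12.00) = -194.00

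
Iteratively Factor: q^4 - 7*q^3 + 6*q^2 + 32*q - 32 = (q + 2)*(q^3 - 9*q^2 + 24*q - 16) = (q - 4)*(q + 2)*(q^2 - 5*q + 4) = (q - 4)*(q - 1)*(q + 2)*(q - 4)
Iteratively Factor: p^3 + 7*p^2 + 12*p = (p + 4)*(p^2 + 3*p) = p*(p + 4)*(p + 3)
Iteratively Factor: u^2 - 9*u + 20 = (u - 5)*(u - 4)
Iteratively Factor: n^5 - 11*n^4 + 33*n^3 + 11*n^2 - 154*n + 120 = (n - 1)*(n^4 - 10*n^3 + 23*n^2 + 34*n - 120) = (n - 3)*(n - 1)*(n^3 - 7*n^2 + 2*n + 40) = (n - 5)*(n - 3)*(n - 1)*(n^2 - 2*n - 8) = (n - 5)*(n - 4)*(n - 3)*(n - 1)*(n + 2)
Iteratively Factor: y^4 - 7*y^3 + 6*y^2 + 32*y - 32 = (y + 2)*(y^3 - 9*y^2 + 24*y - 16) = (y - 4)*(y + 2)*(y^2 - 5*y + 4) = (y - 4)*(y - 1)*(y + 2)*(y - 4)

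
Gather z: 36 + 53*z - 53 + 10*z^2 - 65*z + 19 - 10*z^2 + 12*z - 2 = 0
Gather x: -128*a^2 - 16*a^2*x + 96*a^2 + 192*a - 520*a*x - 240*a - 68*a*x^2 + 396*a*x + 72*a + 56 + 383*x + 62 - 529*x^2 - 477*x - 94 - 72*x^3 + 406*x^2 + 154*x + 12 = -32*a^2 + 24*a - 72*x^3 + x^2*(-68*a - 123) + x*(-16*a^2 - 124*a + 60) + 36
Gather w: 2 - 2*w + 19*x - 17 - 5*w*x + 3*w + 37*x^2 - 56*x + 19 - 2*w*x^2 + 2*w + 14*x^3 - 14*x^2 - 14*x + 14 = w*(-2*x^2 - 5*x + 3) + 14*x^3 + 23*x^2 - 51*x + 18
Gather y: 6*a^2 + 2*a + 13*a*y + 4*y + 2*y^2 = 6*a^2 + 2*a + 2*y^2 + y*(13*a + 4)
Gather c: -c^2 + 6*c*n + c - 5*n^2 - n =-c^2 + c*(6*n + 1) - 5*n^2 - n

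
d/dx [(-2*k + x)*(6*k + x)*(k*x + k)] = k*(-12*k^2 + 8*k*x + 4*k + 3*x^2 + 2*x)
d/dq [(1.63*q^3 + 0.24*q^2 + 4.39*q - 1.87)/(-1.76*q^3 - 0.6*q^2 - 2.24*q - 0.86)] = (1.77635683940025e-15*q^5 - 0.5556*q^4 + 8.1504*q^3 - 11.9826*q^2 - 2.6568*q - 7.9642)/(3.0976*q^6 + 2.112*q^5 + 8.2448*q^4 + 5.7152*q^3 + 6.0496*q^2 + 3.8528*q + 0.7396)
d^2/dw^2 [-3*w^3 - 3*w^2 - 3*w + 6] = -18*w - 6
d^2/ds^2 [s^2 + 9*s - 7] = 2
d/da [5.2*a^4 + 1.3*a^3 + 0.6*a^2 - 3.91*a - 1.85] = 20.8*a^3 + 3.9*a^2 + 1.2*a - 3.91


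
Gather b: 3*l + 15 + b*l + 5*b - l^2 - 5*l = b*(l + 5) - l^2 - 2*l + 15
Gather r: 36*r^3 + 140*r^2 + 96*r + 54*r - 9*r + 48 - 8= 36*r^3 + 140*r^2 + 141*r + 40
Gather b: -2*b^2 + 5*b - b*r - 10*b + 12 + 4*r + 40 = -2*b^2 + b*(-r - 5) + 4*r + 52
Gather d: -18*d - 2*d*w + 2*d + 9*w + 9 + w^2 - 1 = d*(-2*w - 16) + w^2 + 9*w + 8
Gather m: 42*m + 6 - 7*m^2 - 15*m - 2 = -7*m^2 + 27*m + 4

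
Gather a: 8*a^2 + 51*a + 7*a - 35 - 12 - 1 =8*a^2 + 58*a - 48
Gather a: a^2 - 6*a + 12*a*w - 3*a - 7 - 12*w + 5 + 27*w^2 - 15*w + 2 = a^2 + a*(12*w - 9) + 27*w^2 - 27*w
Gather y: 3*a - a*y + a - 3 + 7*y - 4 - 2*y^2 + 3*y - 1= 4*a - 2*y^2 + y*(10 - a) - 8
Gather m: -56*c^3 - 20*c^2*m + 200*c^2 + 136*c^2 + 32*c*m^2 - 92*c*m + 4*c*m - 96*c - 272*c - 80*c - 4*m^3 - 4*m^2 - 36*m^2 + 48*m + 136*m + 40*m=-56*c^3 + 336*c^2 - 448*c - 4*m^3 + m^2*(32*c - 40) + m*(-20*c^2 - 88*c + 224)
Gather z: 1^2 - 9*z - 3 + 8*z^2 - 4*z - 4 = 8*z^2 - 13*z - 6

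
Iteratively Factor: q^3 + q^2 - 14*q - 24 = (q + 2)*(q^2 - q - 12) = (q - 4)*(q + 2)*(q + 3)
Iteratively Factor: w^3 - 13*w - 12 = (w + 1)*(w^2 - w - 12) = (w - 4)*(w + 1)*(w + 3)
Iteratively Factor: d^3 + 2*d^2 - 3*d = (d - 1)*(d^2 + 3*d) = (d - 1)*(d + 3)*(d)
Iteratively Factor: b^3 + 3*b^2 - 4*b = (b + 4)*(b^2 - b) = b*(b + 4)*(b - 1)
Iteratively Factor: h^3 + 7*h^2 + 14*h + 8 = (h + 4)*(h^2 + 3*h + 2) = (h + 1)*(h + 4)*(h + 2)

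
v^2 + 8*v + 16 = (v + 4)^2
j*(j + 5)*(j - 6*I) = j^3 + 5*j^2 - 6*I*j^2 - 30*I*j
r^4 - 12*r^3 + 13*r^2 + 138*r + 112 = (r - 8)*(r - 7)*(r + 1)*(r + 2)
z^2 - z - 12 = (z - 4)*(z + 3)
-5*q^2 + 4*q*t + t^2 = (-q + t)*(5*q + t)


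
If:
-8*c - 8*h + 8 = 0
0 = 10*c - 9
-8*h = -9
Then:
No Solution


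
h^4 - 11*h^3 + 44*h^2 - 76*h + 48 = (h - 4)*(h - 3)*(h - 2)^2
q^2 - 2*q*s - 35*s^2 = (q - 7*s)*(q + 5*s)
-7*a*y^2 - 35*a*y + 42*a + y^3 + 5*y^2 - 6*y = (-7*a + y)*(y - 1)*(y + 6)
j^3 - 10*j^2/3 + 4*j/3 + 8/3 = (j - 2)^2*(j + 2/3)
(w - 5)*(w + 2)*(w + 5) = w^3 + 2*w^2 - 25*w - 50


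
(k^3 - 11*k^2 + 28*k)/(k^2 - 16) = k*(k - 7)/(k + 4)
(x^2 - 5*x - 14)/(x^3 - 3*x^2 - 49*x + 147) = (x + 2)/(x^2 + 4*x - 21)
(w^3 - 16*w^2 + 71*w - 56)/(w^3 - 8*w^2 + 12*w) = (w^3 - 16*w^2 + 71*w - 56)/(w*(w^2 - 8*w + 12))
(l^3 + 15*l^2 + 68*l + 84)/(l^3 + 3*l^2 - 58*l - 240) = (l^2 + 9*l + 14)/(l^2 - 3*l - 40)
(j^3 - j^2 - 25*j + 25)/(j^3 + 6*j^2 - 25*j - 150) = (j - 1)/(j + 6)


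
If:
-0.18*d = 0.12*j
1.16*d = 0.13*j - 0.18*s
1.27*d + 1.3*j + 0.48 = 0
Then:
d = 0.71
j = -1.06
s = -5.31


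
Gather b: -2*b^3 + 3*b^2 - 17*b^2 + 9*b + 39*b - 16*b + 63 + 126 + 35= -2*b^3 - 14*b^2 + 32*b + 224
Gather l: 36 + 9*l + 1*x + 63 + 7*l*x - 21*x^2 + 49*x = l*(7*x + 9) - 21*x^2 + 50*x + 99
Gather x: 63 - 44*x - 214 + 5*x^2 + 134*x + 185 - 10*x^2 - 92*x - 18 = -5*x^2 - 2*x + 16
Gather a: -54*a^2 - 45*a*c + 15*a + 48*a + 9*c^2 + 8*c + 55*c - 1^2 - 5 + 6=-54*a^2 + a*(63 - 45*c) + 9*c^2 + 63*c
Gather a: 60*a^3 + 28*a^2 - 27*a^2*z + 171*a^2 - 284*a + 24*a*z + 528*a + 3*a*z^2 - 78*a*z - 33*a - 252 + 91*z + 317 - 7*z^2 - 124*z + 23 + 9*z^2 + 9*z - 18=60*a^3 + a^2*(199 - 27*z) + a*(3*z^2 - 54*z + 211) + 2*z^2 - 24*z + 70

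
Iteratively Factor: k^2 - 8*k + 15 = (k - 5)*(k - 3)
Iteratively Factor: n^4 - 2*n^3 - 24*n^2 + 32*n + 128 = (n + 2)*(n^3 - 4*n^2 - 16*n + 64) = (n + 2)*(n + 4)*(n^2 - 8*n + 16) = (n - 4)*(n + 2)*(n + 4)*(n - 4)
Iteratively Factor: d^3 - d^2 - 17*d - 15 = (d - 5)*(d^2 + 4*d + 3) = (d - 5)*(d + 3)*(d + 1)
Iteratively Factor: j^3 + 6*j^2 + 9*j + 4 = (j + 1)*(j^2 + 5*j + 4) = (j + 1)^2*(j + 4)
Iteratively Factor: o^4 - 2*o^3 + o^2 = (o)*(o^3 - 2*o^2 + o) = o*(o - 1)*(o^2 - o) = o*(o - 1)^2*(o)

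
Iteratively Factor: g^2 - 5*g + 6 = (g - 3)*(g - 2)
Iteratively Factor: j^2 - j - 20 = (j - 5)*(j + 4)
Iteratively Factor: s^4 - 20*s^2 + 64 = (s + 2)*(s^3 - 2*s^2 - 16*s + 32) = (s - 4)*(s + 2)*(s^2 + 2*s - 8) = (s - 4)*(s - 2)*(s + 2)*(s + 4)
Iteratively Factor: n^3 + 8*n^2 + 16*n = (n + 4)*(n^2 + 4*n) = (n + 4)^2*(n)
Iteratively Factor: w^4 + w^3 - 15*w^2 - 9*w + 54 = (w - 2)*(w^3 + 3*w^2 - 9*w - 27) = (w - 2)*(w + 3)*(w^2 - 9) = (w - 2)*(w + 3)^2*(w - 3)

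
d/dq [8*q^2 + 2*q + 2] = 16*q + 2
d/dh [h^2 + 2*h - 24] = 2*h + 2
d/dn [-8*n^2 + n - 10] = 1 - 16*n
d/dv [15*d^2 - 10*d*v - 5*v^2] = -10*d - 10*v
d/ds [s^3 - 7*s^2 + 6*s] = 3*s^2 - 14*s + 6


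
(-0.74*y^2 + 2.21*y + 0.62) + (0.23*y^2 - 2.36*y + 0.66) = -0.51*y^2 - 0.15*y + 1.28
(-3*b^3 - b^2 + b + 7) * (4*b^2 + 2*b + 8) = -12*b^5 - 10*b^4 - 22*b^3 + 22*b^2 + 22*b + 56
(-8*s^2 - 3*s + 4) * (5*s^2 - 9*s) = -40*s^4 + 57*s^3 + 47*s^2 - 36*s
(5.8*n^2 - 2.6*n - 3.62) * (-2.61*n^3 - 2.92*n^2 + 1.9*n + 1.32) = -15.138*n^5 - 10.15*n^4 + 28.0602*n^3 + 13.2864*n^2 - 10.31*n - 4.7784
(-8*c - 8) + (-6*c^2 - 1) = -6*c^2 - 8*c - 9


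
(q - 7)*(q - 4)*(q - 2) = q^3 - 13*q^2 + 50*q - 56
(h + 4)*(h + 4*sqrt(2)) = h^2 + 4*h + 4*sqrt(2)*h + 16*sqrt(2)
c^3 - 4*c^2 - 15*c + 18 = (c - 6)*(c - 1)*(c + 3)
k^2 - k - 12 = (k - 4)*(k + 3)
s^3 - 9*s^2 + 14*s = s*(s - 7)*(s - 2)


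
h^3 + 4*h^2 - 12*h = h*(h - 2)*(h + 6)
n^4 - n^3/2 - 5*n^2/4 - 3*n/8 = n*(n - 3/2)*(n + 1/2)^2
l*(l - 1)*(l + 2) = l^3 + l^2 - 2*l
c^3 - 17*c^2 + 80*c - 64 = (c - 8)^2*(c - 1)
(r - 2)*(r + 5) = r^2 + 3*r - 10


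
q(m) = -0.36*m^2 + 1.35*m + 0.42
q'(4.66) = -2.01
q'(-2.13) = 2.88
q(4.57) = -0.93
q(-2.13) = -4.09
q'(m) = 1.35 - 0.72*m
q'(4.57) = -1.94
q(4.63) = -1.05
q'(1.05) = 0.59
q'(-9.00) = 7.83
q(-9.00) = -40.89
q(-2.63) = -5.62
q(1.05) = 1.44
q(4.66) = -1.11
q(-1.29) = -1.92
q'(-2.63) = 3.24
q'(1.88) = -0.00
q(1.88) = 1.69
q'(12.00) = -7.29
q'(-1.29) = 2.28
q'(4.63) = -1.98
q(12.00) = -35.22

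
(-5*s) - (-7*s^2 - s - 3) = 7*s^2 - 4*s + 3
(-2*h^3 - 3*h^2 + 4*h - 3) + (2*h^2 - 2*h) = -2*h^3 - h^2 + 2*h - 3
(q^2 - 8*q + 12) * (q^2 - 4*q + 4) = q^4 - 12*q^3 + 48*q^2 - 80*q + 48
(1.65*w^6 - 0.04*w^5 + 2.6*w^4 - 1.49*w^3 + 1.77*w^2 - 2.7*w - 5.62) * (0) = 0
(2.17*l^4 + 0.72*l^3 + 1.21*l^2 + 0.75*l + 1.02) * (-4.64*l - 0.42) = -10.0688*l^5 - 4.2522*l^4 - 5.9168*l^3 - 3.9882*l^2 - 5.0478*l - 0.4284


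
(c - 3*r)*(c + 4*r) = c^2 + c*r - 12*r^2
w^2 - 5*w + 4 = (w - 4)*(w - 1)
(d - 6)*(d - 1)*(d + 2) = d^3 - 5*d^2 - 8*d + 12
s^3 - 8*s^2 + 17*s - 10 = (s - 5)*(s - 2)*(s - 1)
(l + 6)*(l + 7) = l^2 + 13*l + 42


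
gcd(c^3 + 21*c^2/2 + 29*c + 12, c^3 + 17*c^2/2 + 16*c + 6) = c^2 + 13*c/2 + 3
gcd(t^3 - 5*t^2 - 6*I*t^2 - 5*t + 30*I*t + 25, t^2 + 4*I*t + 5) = t - I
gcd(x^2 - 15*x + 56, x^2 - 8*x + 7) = x - 7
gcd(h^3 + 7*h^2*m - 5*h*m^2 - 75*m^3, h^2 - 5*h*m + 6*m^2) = h - 3*m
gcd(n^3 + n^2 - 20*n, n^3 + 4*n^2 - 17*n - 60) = n^2 + n - 20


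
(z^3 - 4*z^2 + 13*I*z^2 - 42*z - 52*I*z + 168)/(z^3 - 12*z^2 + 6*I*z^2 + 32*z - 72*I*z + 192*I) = (z + 7*I)/(z - 8)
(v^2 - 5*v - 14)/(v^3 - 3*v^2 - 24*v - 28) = 1/(v + 2)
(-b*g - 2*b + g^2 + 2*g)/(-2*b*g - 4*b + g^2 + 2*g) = (b - g)/(2*b - g)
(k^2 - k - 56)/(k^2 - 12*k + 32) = (k + 7)/(k - 4)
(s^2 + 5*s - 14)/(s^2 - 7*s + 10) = (s + 7)/(s - 5)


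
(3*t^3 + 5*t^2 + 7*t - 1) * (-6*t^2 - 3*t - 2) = -18*t^5 - 39*t^4 - 63*t^3 - 25*t^2 - 11*t + 2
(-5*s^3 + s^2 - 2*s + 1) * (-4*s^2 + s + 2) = 20*s^5 - 9*s^4 - s^3 - 4*s^2 - 3*s + 2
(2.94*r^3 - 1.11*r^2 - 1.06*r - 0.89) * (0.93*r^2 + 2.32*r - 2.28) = 2.7342*r^5 + 5.7885*r^4 - 10.2642*r^3 - 0.7561*r^2 + 0.352*r + 2.0292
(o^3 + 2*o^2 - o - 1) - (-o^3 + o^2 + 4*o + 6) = 2*o^3 + o^2 - 5*o - 7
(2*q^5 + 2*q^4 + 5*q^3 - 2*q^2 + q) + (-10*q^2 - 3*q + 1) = 2*q^5 + 2*q^4 + 5*q^3 - 12*q^2 - 2*q + 1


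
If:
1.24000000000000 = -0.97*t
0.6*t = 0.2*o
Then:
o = -3.84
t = -1.28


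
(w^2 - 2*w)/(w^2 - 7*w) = (w - 2)/(w - 7)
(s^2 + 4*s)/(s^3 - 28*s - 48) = s/(s^2 - 4*s - 12)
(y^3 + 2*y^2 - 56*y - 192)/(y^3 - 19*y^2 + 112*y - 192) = (y^2 + 10*y + 24)/(y^2 - 11*y + 24)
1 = 1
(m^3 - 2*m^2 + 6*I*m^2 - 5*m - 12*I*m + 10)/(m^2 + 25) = (m^2 + m*(-2 + I) - 2*I)/(m - 5*I)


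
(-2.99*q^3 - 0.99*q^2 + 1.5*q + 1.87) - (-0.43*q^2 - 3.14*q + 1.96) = -2.99*q^3 - 0.56*q^2 + 4.64*q - 0.0899999999999999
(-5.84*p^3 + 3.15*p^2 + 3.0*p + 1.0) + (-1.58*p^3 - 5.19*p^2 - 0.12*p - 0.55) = -7.42*p^3 - 2.04*p^2 + 2.88*p + 0.45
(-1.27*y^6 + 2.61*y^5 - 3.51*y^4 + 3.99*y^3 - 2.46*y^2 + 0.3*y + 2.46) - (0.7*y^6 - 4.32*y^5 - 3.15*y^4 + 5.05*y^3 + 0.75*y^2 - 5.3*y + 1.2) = -1.97*y^6 + 6.93*y^5 - 0.36*y^4 - 1.06*y^3 - 3.21*y^2 + 5.6*y + 1.26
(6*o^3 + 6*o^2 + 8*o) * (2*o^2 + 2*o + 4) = 12*o^5 + 24*o^4 + 52*o^3 + 40*o^2 + 32*o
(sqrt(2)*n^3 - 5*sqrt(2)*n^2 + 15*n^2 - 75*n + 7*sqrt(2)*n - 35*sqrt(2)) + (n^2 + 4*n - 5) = sqrt(2)*n^3 - 5*sqrt(2)*n^2 + 16*n^2 - 71*n + 7*sqrt(2)*n - 35*sqrt(2) - 5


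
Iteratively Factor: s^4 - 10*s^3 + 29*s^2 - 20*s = (s - 5)*(s^3 - 5*s^2 + 4*s) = s*(s - 5)*(s^2 - 5*s + 4) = s*(s - 5)*(s - 4)*(s - 1)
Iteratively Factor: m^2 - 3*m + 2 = (m - 2)*(m - 1)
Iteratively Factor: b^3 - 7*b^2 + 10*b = (b - 5)*(b^2 - 2*b) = b*(b - 5)*(b - 2)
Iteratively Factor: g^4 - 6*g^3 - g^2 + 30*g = (g)*(g^3 - 6*g^2 - g + 30) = g*(g - 5)*(g^2 - g - 6) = g*(g - 5)*(g + 2)*(g - 3)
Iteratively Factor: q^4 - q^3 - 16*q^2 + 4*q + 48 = (q + 3)*(q^3 - 4*q^2 - 4*q + 16) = (q + 2)*(q + 3)*(q^2 - 6*q + 8) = (q - 2)*(q + 2)*(q + 3)*(q - 4)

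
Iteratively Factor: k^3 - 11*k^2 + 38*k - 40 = (k - 5)*(k^2 - 6*k + 8) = (k - 5)*(k - 4)*(k - 2)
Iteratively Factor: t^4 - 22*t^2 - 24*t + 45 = (t - 1)*(t^3 + t^2 - 21*t - 45) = (t - 1)*(t + 3)*(t^2 - 2*t - 15) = (t - 5)*(t - 1)*(t + 3)*(t + 3)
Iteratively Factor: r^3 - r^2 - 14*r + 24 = (r - 3)*(r^2 + 2*r - 8) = (r - 3)*(r - 2)*(r + 4)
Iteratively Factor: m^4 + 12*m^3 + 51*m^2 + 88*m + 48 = (m + 3)*(m^3 + 9*m^2 + 24*m + 16) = (m + 3)*(m + 4)*(m^2 + 5*m + 4) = (m + 3)*(m + 4)^2*(m + 1)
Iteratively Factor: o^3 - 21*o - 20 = (o + 4)*(o^2 - 4*o - 5) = (o - 5)*(o + 4)*(o + 1)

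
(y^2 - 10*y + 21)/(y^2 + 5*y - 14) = (y^2 - 10*y + 21)/(y^2 + 5*y - 14)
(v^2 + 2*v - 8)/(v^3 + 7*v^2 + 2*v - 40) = 1/(v + 5)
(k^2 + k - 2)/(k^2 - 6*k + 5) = (k + 2)/(k - 5)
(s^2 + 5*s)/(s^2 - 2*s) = (s + 5)/(s - 2)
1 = 1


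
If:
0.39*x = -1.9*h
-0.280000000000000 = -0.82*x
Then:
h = -0.07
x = 0.34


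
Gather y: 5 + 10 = 15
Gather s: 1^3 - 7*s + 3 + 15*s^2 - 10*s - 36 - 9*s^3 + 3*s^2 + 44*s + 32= -9*s^3 + 18*s^2 + 27*s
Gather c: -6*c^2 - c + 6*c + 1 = -6*c^2 + 5*c + 1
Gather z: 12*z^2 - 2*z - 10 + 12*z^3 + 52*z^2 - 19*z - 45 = 12*z^3 + 64*z^2 - 21*z - 55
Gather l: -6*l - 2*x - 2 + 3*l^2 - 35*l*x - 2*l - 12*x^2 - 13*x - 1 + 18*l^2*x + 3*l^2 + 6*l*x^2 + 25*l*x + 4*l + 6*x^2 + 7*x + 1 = l^2*(18*x + 6) + l*(6*x^2 - 10*x - 4) - 6*x^2 - 8*x - 2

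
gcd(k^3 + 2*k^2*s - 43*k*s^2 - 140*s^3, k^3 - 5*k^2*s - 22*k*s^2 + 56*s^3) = -k^2 + 3*k*s + 28*s^2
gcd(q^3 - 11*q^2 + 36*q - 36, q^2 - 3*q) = q - 3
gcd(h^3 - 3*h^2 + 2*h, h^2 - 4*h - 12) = 1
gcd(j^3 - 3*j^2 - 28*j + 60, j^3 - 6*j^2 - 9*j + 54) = j - 6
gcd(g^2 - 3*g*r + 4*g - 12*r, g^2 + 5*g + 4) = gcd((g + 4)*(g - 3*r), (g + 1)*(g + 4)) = g + 4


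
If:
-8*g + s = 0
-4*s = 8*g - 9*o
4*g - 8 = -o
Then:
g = 18/19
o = 80/19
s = 144/19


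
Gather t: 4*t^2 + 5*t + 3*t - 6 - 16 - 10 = 4*t^2 + 8*t - 32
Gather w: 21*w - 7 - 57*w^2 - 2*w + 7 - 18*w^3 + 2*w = -18*w^3 - 57*w^2 + 21*w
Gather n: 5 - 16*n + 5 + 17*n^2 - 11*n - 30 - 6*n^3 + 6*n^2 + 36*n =-6*n^3 + 23*n^2 + 9*n - 20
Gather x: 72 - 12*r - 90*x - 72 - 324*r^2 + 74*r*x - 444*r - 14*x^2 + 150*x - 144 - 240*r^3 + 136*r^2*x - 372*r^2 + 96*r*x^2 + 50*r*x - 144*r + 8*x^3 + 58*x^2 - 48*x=-240*r^3 - 696*r^2 - 600*r + 8*x^3 + x^2*(96*r + 44) + x*(136*r^2 + 124*r + 12) - 144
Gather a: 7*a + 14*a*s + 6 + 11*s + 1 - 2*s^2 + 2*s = a*(14*s + 7) - 2*s^2 + 13*s + 7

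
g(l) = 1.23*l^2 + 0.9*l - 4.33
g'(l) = 2.46*l + 0.9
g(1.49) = -0.26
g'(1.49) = 4.57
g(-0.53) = -4.46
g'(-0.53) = -0.40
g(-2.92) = 3.53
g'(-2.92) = -6.28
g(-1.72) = -2.24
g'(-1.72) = -3.33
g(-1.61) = -2.59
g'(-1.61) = -3.06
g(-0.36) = -4.49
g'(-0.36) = 0.01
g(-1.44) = -3.08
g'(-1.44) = -2.64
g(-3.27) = 5.88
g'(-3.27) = -7.14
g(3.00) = 9.44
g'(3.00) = 8.28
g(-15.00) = 258.92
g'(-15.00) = -36.00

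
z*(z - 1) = z^2 - z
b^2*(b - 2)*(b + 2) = b^4 - 4*b^2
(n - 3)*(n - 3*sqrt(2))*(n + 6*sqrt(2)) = n^3 - 3*n^2 + 3*sqrt(2)*n^2 - 36*n - 9*sqrt(2)*n + 108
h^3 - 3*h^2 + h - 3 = (h - 3)*(h - I)*(h + I)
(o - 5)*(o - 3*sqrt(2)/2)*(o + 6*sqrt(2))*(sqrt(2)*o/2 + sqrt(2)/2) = sqrt(2)*o^4/2 - 2*sqrt(2)*o^3 + 9*o^3/2 - 18*o^2 - 23*sqrt(2)*o^2/2 - 45*o/2 + 36*sqrt(2)*o + 45*sqrt(2)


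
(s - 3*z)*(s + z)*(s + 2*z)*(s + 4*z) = s^4 + 4*s^3*z - 7*s^2*z^2 - 34*s*z^3 - 24*z^4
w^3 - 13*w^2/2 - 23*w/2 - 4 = (w - 8)*(w + 1/2)*(w + 1)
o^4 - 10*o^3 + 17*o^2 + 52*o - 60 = (o - 6)*(o - 5)*(o - 1)*(o + 2)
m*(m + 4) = m^2 + 4*m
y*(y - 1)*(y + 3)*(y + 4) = y^4 + 6*y^3 + 5*y^2 - 12*y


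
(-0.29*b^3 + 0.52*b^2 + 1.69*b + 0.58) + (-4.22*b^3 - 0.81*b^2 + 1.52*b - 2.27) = -4.51*b^3 - 0.29*b^2 + 3.21*b - 1.69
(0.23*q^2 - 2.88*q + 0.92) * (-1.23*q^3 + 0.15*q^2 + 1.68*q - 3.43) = -0.2829*q^5 + 3.5769*q^4 - 1.1772*q^3 - 5.4893*q^2 + 11.424*q - 3.1556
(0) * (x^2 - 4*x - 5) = 0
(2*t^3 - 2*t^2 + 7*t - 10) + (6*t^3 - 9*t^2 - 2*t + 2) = 8*t^3 - 11*t^2 + 5*t - 8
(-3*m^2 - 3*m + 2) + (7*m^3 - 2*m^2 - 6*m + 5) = 7*m^3 - 5*m^2 - 9*m + 7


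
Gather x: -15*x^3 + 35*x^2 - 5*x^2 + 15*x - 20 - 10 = -15*x^3 + 30*x^2 + 15*x - 30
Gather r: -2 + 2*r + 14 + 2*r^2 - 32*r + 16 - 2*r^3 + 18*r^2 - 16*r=-2*r^3 + 20*r^2 - 46*r + 28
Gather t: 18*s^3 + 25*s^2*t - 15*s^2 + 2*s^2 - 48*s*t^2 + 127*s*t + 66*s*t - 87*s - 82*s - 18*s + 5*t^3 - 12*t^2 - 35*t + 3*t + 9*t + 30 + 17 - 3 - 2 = 18*s^3 - 13*s^2 - 187*s + 5*t^3 + t^2*(-48*s - 12) + t*(25*s^2 + 193*s - 23) + 42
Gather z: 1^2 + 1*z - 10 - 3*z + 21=12 - 2*z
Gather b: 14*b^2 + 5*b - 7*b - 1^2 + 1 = 14*b^2 - 2*b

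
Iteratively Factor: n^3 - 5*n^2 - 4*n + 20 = (n + 2)*(n^2 - 7*n + 10) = (n - 5)*(n + 2)*(n - 2)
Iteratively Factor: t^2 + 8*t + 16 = (t + 4)*(t + 4)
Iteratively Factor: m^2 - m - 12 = (m - 4)*(m + 3)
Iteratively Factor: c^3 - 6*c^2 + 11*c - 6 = (c - 2)*(c^2 - 4*c + 3) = (c - 2)*(c - 1)*(c - 3)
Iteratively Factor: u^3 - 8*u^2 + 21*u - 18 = (u - 3)*(u^2 - 5*u + 6) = (u - 3)^2*(u - 2)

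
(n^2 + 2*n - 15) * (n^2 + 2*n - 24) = n^4 + 4*n^3 - 35*n^2 - 78*n + 360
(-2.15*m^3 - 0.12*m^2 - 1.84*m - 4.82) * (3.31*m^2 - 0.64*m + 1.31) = -7.1165*m^5 + 0.9788*m^4 - 8.8301*m^3 - 14.9338*m^2 + 0.6744*m - 6.3142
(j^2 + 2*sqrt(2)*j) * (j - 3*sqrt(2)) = j^3 - sqrt(2)*j^2 - 12*j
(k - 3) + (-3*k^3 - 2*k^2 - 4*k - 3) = -3*k^3 - 2*k^2 - 3*k - 6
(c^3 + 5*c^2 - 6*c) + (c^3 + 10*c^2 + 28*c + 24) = 2*c^3 + 15*c^2 + 22*c + 24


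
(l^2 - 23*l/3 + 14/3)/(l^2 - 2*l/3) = (l - 7)/l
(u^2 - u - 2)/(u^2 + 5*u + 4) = (u - 2)/(u + 4)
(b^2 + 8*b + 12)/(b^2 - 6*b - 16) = (b + 6)/(b - 8)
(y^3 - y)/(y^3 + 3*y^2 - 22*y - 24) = y*(y - 1)/(y^2 + 2*y - 24)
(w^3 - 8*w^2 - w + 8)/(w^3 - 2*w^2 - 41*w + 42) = (w^2 - 7*w - 8)/(w^2 - w - 42)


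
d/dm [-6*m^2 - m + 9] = -12*m - 1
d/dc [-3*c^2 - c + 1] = -6*c - 1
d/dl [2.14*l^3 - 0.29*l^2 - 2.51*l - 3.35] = 6.42*l^2 - 0.58*l - 2.51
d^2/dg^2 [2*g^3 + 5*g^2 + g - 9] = 12*g + 10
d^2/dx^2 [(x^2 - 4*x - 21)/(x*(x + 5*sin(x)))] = (2*x^2*(x + 5*sin(x))^2 + x^2*(x + 5*sin(x))*((8 - 4*x)*(5*cos(x) + 1) + (5*x^2 - 20*x - 105)*sin(x)) - 2*x^2*(5*cos(x) + 1)^2*(-x^2 + 4*x + 21) + 4*x*(2 - x)*(x + 5*sin(x))^2 - 2*x*(x + 5*sin(x))*(5*cos(x) + 1)*(-x^2 + 4*x + 21) + (x + 5*sin(x))^2*(2*x^2 - 8*x - 42))/(x^3*(x + 5*sin(x))^3)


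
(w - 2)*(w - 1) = w^2 - 3*w + 2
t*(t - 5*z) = t^2 - 5*t*z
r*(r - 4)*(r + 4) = r^3 - 16*r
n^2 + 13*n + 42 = (n + 6)*(n + 7)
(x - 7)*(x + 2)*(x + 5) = x^3 - 39*x - 70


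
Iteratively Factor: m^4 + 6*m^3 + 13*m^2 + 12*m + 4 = (m + 1)*(m^3 + 5*m^2 + 8*m + 4) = (m + 1)*(m + 2)*(m^2 + 3*m + 2) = (m + 1)^2*(m + 2)*(m + 2)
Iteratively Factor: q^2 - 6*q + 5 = (q - 1)*(q - 5)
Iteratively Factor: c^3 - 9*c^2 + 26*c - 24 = (c - 3)*(c^2 - 6*c + 8) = (c - 4)*(c - 3)*(c - 2)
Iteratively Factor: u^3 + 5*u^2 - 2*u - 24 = (u + 4)*(u^2 + u - 6) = (u + 3)*(u + 4)*(u - 2)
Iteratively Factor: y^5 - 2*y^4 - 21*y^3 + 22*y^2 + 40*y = (y + 4)*(y^4 - 6*y^3 + 3*y^2 + 10*y) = (y - 5)*(y + 4)*(y^3 - y^2 - 2*y) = y*(y - 5)*(y + 4)*(y^2 - y - 2) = y*(y - 5)*(y + 1)*(y + 4)*(y - 2)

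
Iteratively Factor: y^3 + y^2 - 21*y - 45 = (y - 5)*(y^2 + 6*y + 9) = (y - 5)*(y + 3)*(y + 3)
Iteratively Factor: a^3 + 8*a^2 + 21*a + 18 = (a + 3)*(a^2 + 5*a + 6) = (a + 2)*(a + 3)*(a + 3)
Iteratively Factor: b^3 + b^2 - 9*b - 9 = (b + 1)*(b^2 - 9) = (b + 1)*(b + 3)*(b - 3)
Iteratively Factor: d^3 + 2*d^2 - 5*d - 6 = (d + 1)*(d^2 + d - 6) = (d - 2)*(d + 1)*(d + 3)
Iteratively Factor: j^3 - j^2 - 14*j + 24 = (j + 4)*(j^2 - 5*j + 6) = (j - 3)*(j + 4)*(j - 2)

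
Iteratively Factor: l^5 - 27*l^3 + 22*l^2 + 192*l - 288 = (l - 3)*(l^4 + 3*l^3 - 18*l^2 - 32*l + 96) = (l - 3)*(l - 2)*(l^3 + 5*l^2 - 8*l - 48) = (l - 3)^2*(l - 2)*(l^2 + 8*l + 16) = (l - 3)^2*(l - 2)*(l + 4)*(l + 4)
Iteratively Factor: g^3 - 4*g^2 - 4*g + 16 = (g - 2)*(g^2 - 2*g - 8) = (g - 4)*(g - 2)*(g + 2)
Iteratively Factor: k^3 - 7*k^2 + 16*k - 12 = (k - 3)*(k^2 - 4*k + 4) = (k - 3)*(k - 2)*(k - 2)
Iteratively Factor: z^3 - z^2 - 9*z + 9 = (z + 3)*(z^2 - 4*z + 3) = (z - 1)*(z + 3)*(z - 3)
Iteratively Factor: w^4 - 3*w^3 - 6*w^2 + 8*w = (w - 4)*(w^3 + w^2 - 2*w) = (w - 4)*(w + 2)*(w^2 - w) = w*(w - 4)*(w + 2)*(w - 1)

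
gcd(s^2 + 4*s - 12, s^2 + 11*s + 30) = s + 6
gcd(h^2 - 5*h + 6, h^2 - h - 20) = 1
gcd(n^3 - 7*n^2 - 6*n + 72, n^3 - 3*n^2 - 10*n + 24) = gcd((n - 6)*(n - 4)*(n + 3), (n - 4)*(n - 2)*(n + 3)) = n^2 - n - 12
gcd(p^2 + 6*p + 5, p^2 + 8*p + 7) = p + 1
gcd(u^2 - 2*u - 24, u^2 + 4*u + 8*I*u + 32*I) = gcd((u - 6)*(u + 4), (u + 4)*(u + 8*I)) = u + 4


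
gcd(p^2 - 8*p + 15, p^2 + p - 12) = p - 3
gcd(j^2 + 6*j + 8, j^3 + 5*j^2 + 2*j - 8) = j^2 + 6*j + 8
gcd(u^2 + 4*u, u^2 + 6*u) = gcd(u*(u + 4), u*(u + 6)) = u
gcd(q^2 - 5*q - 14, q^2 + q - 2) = q + 2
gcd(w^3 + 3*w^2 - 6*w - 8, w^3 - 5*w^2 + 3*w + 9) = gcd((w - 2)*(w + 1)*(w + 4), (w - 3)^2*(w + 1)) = w + 1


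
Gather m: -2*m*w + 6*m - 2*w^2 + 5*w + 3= m*(6 - 2*w) - 2*w^2 + 5*w + 3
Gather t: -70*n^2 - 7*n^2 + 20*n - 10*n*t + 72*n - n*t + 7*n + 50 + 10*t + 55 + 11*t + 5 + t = -77*n^2 + 99*n + t*(22 - 11*n) + 110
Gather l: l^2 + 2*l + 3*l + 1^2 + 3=l^2 + 5*l + 4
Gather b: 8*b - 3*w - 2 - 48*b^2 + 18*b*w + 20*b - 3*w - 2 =-48*b^2 + b*(18*w + 28) - 6*w - 4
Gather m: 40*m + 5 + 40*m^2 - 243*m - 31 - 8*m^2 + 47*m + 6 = 32*m^2 - 156*m - 20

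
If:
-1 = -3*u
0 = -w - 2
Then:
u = 1/3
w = -2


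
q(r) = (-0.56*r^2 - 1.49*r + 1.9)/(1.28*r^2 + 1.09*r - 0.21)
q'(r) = (-2.56*r - 1.09)*(-0.56*r^2 - 1.49*r + 1.9)/(1.28*r^2 + 1.09*r - 0.21)^2 + (-1.12*r - 1.49)/(1.28*r^2 + 1.09*r - 0.21) = (1.2968*r^2 - 4.6288*r - 1.7581)/(1.6384*r^4 + 2.7904*r^3 + 0.6505*r^2 - 0.4578*r + 0.0441)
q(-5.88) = -0.23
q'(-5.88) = 0.05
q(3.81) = -0.53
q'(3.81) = -0.00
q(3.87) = -0.53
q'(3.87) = -0.00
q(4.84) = -0.53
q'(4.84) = 0.01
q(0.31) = 5.52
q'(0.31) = -48.74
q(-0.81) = -10.82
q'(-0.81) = 44.37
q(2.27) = -0.49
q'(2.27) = -0.07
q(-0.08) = -6.97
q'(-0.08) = -16.52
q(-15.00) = -0.37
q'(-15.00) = 0.00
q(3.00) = -0.52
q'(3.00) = -0.02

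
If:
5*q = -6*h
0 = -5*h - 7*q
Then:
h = 0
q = 0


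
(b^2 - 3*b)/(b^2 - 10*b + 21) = b/(b - 7)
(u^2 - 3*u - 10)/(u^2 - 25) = (u + 2)/(u + 5)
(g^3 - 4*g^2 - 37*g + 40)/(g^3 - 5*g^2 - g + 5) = (g^2 - 3*g - 40)/(g^2 - 4*g - 5)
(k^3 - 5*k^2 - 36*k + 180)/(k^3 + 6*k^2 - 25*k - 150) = (k - 6)/(k + 5)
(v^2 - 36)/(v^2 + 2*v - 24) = (v - 6)/(v - 4)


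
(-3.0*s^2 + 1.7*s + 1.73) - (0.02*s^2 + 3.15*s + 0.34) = -3.02*s^2 - 1.45*s + 1.39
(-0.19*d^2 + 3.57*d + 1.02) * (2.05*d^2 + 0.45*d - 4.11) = -0.3895*d^4 + 7.233*d^3 + 4.4784*d^2 - 14.2137*d - 4.1922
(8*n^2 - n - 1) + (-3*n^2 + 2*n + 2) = 5*n^2 + n + 1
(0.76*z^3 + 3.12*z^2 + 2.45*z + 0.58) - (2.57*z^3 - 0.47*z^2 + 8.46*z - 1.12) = -1.81*z^3 + 3.59*z^2 - 6.01*z + 1.7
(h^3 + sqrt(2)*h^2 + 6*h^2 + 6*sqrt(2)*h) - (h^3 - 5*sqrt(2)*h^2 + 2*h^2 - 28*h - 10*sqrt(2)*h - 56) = 4*h^2 + 6*sqrt(2)*h^2 + 16*sqrt(2)*h + 28*h + 56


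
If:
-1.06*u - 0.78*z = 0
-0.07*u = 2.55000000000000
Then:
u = -36.43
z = 49.51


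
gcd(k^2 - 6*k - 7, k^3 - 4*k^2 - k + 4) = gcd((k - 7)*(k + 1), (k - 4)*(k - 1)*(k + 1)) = k + 1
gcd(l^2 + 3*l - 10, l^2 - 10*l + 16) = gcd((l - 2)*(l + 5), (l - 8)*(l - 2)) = l - 2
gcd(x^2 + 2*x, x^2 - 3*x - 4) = 1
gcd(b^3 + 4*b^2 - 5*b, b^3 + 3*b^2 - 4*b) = b^2 - b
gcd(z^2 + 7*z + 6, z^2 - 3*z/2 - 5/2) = z + 1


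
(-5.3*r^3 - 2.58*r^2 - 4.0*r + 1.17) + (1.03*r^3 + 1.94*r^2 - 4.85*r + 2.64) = -4.27*r^3 - 0.64*r^2 - 8.85*r + 3.81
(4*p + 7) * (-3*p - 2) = -12*p^2 - 29*p - 14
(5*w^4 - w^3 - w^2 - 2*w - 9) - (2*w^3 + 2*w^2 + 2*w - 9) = 5*w^4 - 3*w^3 - 3*w^2 - 4*w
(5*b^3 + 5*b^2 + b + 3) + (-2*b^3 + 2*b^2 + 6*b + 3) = 3*b^3 + 7*b^2 + 7*b + 6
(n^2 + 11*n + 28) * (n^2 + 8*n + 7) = n^4 + 19*n^3 + 123*n^2 + 301*n + 196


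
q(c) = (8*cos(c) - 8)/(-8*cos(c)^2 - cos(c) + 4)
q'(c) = (-16*sin(c)*cos(c) - sin(c))*(8*cos(c) - 8)/(-8*cos(c)^2 - cos(c) + 4)^2 - 8*sin(c)/(-8*cos(c)^2 - cos(c) + 4) = 8*(8*sin(c)^2 + 16*cos(c) - 11)*sin(c)/(cos(c) + 4*cos(2*c))^2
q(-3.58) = 9.22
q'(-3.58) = -29.89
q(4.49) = -2.55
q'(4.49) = 3.68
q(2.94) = 5.87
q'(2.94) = -5.79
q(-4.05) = -8.13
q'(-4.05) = -39.63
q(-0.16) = 0.02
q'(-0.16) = -0.28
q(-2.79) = 7.34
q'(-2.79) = 15.48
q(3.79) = 50.40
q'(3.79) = 1237.37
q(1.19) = -1.99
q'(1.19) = 2.15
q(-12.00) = 0.49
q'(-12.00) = 3.20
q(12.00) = 0.49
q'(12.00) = -3.20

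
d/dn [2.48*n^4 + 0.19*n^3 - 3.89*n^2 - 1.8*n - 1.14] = 9.92*n^3 + 0.57*n^2 - 7.78*n - 1.8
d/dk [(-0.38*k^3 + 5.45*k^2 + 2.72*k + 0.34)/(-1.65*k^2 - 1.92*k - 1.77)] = (0.627*k^4 + 1.4592*k^3 - 3.9582*k^2 - 18.171*k - 4.1616)/(2.7225*k^4 + 6.336*k^3 + 9.5274*k^2 + 6.7968*k + 3.1329)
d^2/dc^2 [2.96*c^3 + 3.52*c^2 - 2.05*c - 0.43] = 17.76*c + 7.04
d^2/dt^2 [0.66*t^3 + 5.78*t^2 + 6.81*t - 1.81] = 3.96*t + 11.56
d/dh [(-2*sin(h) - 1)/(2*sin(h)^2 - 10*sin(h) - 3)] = 4*(sin(h) - cos(h)^2)*cos(h)/(2*sin(h)^2 - 10*sin(h) - 3)^2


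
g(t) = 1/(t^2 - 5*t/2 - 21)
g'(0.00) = 0.01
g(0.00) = -0.05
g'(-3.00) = 0.42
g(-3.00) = -0.22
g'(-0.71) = 0.01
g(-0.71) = -0.05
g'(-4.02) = 0.39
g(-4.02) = 0.19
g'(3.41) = -0.01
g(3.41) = -0.06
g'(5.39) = -0.28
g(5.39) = -0.18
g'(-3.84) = 0.91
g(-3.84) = 0.30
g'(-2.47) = 0.10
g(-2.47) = -0.11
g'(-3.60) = 10.53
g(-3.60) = 1.04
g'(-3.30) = 2.63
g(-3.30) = -0.54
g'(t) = (5/2 - 2*t)/(t^2 - 5*t/2 - 21)^2 = 2*(5 - 4*t)/(-2*t^2 + 5*t + 42)^2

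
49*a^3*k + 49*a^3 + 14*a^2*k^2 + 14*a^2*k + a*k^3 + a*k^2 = (7*a + k)^2*(a*k + a)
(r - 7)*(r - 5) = r^2 - 12*r + 35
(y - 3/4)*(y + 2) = y^2 + 5*y/4 - 3/2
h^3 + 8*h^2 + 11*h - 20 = (h - 1)*(h + 4)*(h + 5)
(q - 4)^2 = q^2 - 8*q + 16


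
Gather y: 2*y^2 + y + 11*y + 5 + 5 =2*y^2 + 12*y + 10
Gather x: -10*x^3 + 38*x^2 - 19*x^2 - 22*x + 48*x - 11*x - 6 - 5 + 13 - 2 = -10*x^3 + 19*x^2 + 15*x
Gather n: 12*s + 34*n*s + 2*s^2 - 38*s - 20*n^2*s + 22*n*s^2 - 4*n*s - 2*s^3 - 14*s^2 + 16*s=-20*n^2*s + n*(22*s^2 + 30*s) - 2*s^3 - 12*s^2 - 10*s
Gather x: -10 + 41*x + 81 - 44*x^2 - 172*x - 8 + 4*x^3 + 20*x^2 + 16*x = 4*x^3 - 24*x^2 - 115*x + 63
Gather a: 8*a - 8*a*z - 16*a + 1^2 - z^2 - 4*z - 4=a*(-8*z - 8) - z^2 - 4*z - 3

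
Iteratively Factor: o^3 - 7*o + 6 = (o - 1)*(o^2 + o - 6) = (o - 2)*(o - 1)*(o + 3)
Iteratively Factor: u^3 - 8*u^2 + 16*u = (u - 4)*(u^2 - 4*u) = (u - 4)^2*(u)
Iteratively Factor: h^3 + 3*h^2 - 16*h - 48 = (h + 4)*(h^2 - h - 12) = (h + 3)*(h + 4)*(h - 4)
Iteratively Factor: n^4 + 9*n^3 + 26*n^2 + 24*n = (n + 3)*(n^3 + 6*n^2 + 8*n) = n*(n + 3)*(n^2 + 6*n + 8) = n*(n + 3)*(n + 4)*(n + 2)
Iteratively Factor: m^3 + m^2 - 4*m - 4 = (m + 1)*(m^2 - 4) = (m + 1)*(m + 2)*(m - 2)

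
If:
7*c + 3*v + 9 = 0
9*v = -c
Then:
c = -27/20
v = 3/20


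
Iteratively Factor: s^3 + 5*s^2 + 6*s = (s)*(s^2 + 5*s + 6) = s*(s + 2)*(s + 3)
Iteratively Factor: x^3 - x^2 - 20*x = (x + 4)*(x^2 - 5*x) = x*(x + 4)*(x - 5)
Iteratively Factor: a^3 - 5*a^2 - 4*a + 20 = (a - 2)*(a^2 - 3*a - 10) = (a - 5)*(a - 2)*(a + 2)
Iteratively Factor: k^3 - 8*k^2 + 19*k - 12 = (k - 1)*(k^2 - 7*k + 12) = (k - 3)*(k - 1)*(k - 4)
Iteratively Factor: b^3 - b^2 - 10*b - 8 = (b + 1)*(b^2 - 2*b - 8) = (b - 4)*(b + 1)*(b + 2)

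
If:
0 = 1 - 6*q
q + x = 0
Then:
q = 1/6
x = -1/6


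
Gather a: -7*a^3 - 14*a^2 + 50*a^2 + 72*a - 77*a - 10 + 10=-7*a^3 + 36*a^2 - 5*a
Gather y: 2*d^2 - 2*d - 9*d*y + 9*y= 2*d^2 - 2*d + y*(9 - 9*d)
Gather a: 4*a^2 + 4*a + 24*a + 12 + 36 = 4*a^2 + 28*a + 48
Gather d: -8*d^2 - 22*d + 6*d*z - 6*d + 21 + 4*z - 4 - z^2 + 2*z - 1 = -8*d^2 + d*(6*z - 28) - z^2 + 6*z + 16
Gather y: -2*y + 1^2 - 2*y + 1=2 - 4*y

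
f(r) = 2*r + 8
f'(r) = 2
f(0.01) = 8.02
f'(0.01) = 2.00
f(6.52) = 21.04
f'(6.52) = 2.00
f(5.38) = 18.76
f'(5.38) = 2.00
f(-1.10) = 5.80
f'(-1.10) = 2.00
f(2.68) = 13.36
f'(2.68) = 2.00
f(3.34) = 14.68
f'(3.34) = 2.00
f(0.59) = 9.18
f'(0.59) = 2.00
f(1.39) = 10.78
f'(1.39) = 2.00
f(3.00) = 14.00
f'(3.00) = 2.00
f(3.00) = 14.00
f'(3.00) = 2.00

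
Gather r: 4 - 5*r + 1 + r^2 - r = r^2 - 6*r + 5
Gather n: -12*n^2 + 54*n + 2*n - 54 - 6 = -12*n^2 + 56*n - 60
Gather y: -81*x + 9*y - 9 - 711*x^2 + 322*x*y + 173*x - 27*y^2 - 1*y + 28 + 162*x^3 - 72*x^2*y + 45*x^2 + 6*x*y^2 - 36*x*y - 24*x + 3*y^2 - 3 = 162*x^3 - 666*x^2 + 68*x + y^2*(6*x - 24) + y*(-72*x^2 + 286*x + 8) + 16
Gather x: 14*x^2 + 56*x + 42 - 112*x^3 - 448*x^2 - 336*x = -112*x^3 - 434*x^2 - 280*x + 42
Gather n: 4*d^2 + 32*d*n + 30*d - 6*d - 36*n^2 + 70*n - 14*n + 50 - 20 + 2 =4*d^2 + 24*d - 36*n^2 + n*(32*d + 56) + 32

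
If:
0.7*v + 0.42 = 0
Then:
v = -0.60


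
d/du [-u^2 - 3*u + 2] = -2*u - 3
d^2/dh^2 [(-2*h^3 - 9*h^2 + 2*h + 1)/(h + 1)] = 4*(-h^3 - 3*h^2 - 3*h - 5)/(h^3 + 3*h^2 + 3*h + 1)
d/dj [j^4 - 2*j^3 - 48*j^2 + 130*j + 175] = 4*j^3 - 6*j^2 - 96*j + 130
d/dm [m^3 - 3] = 3*m^2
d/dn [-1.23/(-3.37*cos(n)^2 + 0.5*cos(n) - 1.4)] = (8.2902*cos(n) - 0.615)*sin(n)/(3.37*cos(n)^2 - 0.5*cos(n) + 1.4)^2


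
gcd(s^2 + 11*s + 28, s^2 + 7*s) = s + 7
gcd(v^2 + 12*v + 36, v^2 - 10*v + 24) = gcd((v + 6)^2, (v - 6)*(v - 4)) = 1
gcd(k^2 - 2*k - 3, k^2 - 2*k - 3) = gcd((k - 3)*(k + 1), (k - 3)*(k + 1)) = k^2 - 2*k - 3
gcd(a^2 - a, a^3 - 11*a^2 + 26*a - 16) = a - 1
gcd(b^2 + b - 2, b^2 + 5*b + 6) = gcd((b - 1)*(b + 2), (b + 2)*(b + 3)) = b + 2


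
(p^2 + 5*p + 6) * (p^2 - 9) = p^4 + 5*p^3 - 3*p^2 - 45*p - 54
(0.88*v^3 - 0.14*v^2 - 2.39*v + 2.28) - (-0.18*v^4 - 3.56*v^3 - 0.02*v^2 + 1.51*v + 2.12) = 0.18*v^4 + 4.44*v^3 - 0.12*v^2 - 3.9*v + 0.16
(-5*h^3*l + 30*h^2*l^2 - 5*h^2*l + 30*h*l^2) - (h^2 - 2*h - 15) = -5*h^3*l + 30*h^2*l^2 - 5*h^2*l - h^2 + 30*h*l^2 + 2*h + 15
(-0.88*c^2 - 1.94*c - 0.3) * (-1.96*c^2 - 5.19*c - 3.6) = 1.7248*c^4 + 8.3696*c^3 + 13.8246*c^2 + 8.541*c + 1.08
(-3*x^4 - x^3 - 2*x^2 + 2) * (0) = 0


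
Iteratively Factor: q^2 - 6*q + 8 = (q - 2)*(q - 4)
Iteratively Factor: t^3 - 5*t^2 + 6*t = (t - 2)*(t^2 - 3*t) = (t - 3)*(t - 2)*(t)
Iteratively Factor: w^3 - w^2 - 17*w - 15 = (w + 3)*(w^2 - 4*w - 5) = (w - 5)*(w + 3)*(w + 1)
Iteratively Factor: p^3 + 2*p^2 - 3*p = (p - 1)*(p^2 + 3*p) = (p - 1)*(p + 3)*(p)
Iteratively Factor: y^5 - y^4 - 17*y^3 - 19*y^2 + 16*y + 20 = (y + 2)*(y^4 - 3*y^3 - 11*y^2 + 3*y + 10) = (y + 1)*(y + 2)*(y^3 - 4*y^2 - 7*y + 10) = (y - 5)*(y + 1)*(y + 2)*(y^2 + y - 2) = (y - 5)*(y + 1)*(y + 2)^2*(y - 1)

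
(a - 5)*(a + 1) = a^2 - 4*a - 5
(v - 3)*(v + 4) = v^2 + v - 12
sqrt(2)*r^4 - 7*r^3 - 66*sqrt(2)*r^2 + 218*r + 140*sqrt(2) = (r - 7*sqrt(2))*(r - 2*sqrt(2))*(r + 5*sqrt(2))*(sqrt(2)*r + 1)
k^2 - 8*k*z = k*(k - 8*z)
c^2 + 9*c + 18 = (c + 3)*(c + 6)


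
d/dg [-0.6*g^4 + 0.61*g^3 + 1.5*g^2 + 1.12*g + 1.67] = -2.4*g^3 + 1.83*g^2 + 3.0*g + 1.12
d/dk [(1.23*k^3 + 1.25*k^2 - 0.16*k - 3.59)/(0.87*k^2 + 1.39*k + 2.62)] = (1.0701*k^4 + 3.4194*k^3 + 11.5445*k^2 + 12.7966*k + 4.5709)/(0.7569*k^4 + 2.4186*k^3 + 6.4909*k^2 + 7.2836*k + 6.8644)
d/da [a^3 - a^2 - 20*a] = 3*a^2 - 2*a - 20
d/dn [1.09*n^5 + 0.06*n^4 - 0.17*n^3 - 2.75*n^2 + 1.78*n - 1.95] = 5.45*n^4 + 0.24*n^3 - 0.51*n^2 - 5.5*n + 1.78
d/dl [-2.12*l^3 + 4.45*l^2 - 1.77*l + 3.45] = -6.36*l^2 + 8.9*l - 1.77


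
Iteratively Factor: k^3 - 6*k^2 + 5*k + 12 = (k - 4)*(k^2 - 2*k - 3) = (k - 4)*(k + 1)*(k - 3)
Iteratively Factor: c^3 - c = (c)*(c^2 - 1) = c*(c + 1)*(c - 1)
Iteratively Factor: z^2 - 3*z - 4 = (z + 1)*(z - 4)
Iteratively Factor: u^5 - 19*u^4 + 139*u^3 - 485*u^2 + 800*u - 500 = (u - 5)*(u^4 - 14*u^3 + 69*u^2 - 140*u + 100) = (u - 5)^2*(u^3 - 9*u^2 + 24*u - 20) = (u - 5)^2*(u - 2)*(u^2 - 7*u + 10) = (u - 5)^2*(u - 2)^2*(u - 5)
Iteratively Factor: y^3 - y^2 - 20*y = (y)*(y^2 - y - 20) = y*(y + 4)*(y - 5)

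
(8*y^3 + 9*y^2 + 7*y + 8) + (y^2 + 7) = 8*y^3 + 10*y^2 + 7*y + 15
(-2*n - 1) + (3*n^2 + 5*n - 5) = 3*n^2 + 3*n - 6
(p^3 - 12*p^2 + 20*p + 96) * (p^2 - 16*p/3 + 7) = p^5 - 52*p^4/3 + 91*p^3 - 284*p^2/3 - 372*p + 672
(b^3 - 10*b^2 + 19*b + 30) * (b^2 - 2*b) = b^5 - 12*b^4 + 39*b^3 - 8*b^2 - 60*b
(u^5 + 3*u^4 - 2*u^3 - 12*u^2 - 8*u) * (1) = u^5 + 3*u^4 - 2*u^3 - 12*u^2 - 8*u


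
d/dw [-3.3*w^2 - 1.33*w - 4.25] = -6.6*w - 1.33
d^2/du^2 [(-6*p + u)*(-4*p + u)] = 2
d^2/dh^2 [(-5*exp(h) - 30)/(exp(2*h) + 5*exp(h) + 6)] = 5*(-exp(4*h) - 19*exp(3*h) - 54*exp(2*h) + 24*exp(h) + 144)*exp(h)/(exp(6*h) + 15*exp(5*h) + 93*exp(4*h) + 305*exp(3*h) + 558*exp(2*h) + 540*exp(h) + 216)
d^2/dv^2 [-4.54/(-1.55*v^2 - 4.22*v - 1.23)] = (-21.8147*v^2 - 59.39228*v + 4.54*(3.1*v + 4.22)*(6.2*v + 8.44) - 17.31102)/(1.55*v^2 + 4.22*v + 1.23)^3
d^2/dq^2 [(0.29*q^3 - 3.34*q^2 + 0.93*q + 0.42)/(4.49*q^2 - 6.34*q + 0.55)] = (1.4210854715202e-14*q^5 - 1.13686837721616e-13*q^4 - 130.777964*q^3 + 94.2248520000001*q^2 - 84.989292*q + 36.155044)/(90.518849*q^6 - 383.445102*q^5 + 574.698897*q^4 - 348.779884*q^3 + 70.397415*q^2 - 5.75355*q + 0.166375)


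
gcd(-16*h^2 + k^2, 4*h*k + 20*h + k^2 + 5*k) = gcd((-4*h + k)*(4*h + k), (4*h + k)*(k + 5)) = 4*h + k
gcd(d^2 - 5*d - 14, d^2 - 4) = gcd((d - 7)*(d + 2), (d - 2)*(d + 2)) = d + 2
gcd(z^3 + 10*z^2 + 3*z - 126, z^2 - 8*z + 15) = z - 3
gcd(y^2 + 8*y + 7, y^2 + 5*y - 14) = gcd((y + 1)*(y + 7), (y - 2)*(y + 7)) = y + 7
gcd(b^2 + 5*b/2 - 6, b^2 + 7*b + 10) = 1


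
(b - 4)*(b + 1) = b^2 - 3*b - 4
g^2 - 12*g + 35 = (g - 7)*(g - 5)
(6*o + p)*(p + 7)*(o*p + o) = 6*o^2*p^2 + 48*o^2*p + 42*o^2 + o*p^3 + 8*o*p^2 + 7*o*p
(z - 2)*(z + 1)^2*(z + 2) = z^4 + 2*z^3 - 3*z^2 - 8*z - 4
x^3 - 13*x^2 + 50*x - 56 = (x - 7)*(x - 4)*(x - 2)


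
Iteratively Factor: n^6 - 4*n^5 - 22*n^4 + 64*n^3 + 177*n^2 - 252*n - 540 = (n - 5)*(n^5 + n^4 - 17*n^3 - 21*n^2 + 72*n + 108) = (n - 5)*(n + 3)*(n^4 - 2*n^3 - 11*n^2 + 12*n + 36) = (n - 5)*(n - 3)*(n + 3)*(n^3 + n^2 - 8*n - 12) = (n - 5)*(n - 3)*(n + 2)*(n + 3)*(n^2 - n - 6) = (n - 5)*(n - 3)^2*(n + 2)*(n + 3)*(n + 2)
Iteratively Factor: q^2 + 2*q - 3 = (q - 1)*(q + 3)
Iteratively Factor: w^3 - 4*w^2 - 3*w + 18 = (w + 2)*(w^2 - 6*w + 9) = (w - 3)*(w + 2)*(w - 3)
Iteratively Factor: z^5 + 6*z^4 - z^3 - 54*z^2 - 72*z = (z + 4)*(z^4 + 2*z^3 - 9*z^2 - 18*z) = (z + 2)*(z + 4)*(z^3 - 9*z) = (z - 3)*(z + 2)*(z + 4)*(z^2 + 3*z) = (z - 3)*(z + 2)*(z + 3)*(z + 4)*(z)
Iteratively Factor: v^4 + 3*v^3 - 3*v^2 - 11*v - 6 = (v + 1)*(v^3 + 2*v^2 - 5*v - 6) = (v + 1)^2*(v^2 + v - 6) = (v - 2)*(v + 1)^2*(v + 3)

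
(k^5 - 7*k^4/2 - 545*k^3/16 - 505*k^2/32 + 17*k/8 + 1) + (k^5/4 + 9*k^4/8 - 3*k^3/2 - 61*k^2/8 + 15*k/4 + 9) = 5*k^5/4 - 19*k^4/8 - 569*k^3/16 - 749*k^2/32 + 47*k/8 + 10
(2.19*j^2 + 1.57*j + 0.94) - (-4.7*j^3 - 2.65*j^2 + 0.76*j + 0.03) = 4.7*j^3 + 4.84*j^2 + 0.81*j + 0.91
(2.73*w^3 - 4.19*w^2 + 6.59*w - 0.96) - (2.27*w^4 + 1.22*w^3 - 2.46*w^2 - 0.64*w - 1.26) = -2.27*w^4 + 1.51*w^3 - 1.73*w^2 + 7.23*w + 0.3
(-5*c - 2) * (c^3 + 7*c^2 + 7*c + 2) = -5*c^4 - 37*c^3 - 49*c^2 - 24*c - 4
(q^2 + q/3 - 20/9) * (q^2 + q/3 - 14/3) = q^4 + 2*q^3/3 - 61*q^2/9 - 62*q/27 + 280/27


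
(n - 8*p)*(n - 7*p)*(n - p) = n^3 - 16*n^2*p + 71*n*p^2 - 56*p^3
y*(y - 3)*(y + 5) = y^3 + 2*y^2 - 15*y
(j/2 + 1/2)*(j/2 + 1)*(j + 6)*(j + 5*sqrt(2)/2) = j^4/4 + 5*sqrt(2)*j^3/8 + 9*j^3/4 + 5*j^2 + 45*sqrt(2)*j^2/8 + 3*j + 25*sqrt(2)*j/2 + 15*sqrt(2)/2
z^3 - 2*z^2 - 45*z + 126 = (z - 6)*(z - 3)*(z + 7)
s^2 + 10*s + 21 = (s + 3)*(s + 7)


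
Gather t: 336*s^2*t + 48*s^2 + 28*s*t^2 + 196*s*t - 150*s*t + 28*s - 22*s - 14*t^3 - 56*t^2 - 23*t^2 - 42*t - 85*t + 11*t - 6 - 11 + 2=48*s^2 + 6*s - 14*t^3 + t^2*(28*s - 79) + t*(336*s^2 + 46*s - 116) - 15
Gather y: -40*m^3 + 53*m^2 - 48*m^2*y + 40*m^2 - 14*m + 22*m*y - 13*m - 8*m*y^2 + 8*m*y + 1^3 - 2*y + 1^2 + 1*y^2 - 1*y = -40*m^3 + 93*m^2 - 27*m + y^2*(1 - 8*m) + y*(-48*m^2 + 30*m - 3) + 2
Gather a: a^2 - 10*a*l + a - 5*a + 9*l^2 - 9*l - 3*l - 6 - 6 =a^2 + a*(-10*l - 4) + 9*l^2 - 12*l - 12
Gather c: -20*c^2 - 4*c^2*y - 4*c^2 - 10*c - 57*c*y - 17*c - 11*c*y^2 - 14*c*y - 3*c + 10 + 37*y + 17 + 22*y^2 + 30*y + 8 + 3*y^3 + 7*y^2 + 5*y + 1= c^2*(-4*y - 24) + c*(-11*y^2 - 71*y - 30) + 3*y^3 + 29*y^2 + 72*y + 36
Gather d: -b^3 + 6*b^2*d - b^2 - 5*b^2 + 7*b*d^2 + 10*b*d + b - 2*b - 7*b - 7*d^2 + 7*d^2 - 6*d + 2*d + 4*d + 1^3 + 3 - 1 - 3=-b^3 - 6*b^2 + 7*b*d^2 - 8*b + d*(6*b^2 + 10*b)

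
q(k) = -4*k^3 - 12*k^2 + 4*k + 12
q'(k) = -12*k^2 - 24*k + 4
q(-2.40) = -11.42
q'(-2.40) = -7.52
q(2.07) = -66.62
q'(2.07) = -97.10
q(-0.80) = 3.17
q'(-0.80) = 15.52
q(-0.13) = 11.29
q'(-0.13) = 6.92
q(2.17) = -76.70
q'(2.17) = -104.59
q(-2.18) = -12.31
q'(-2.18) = -0.71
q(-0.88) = 1.91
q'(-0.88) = 15.83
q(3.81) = -368.18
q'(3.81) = -261.63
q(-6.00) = 420.00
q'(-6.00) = -284.00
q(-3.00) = 0.00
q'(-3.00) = -32.00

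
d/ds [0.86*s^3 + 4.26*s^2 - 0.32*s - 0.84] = 2.58*s^2 + 8.52*s - 0.32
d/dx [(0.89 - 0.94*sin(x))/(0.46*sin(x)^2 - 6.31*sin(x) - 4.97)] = (0.4324*sin(x)^2 - 0.8188*sin(x) + 10.2877)*cos(x)/(0.2116*sin(x)^4 - 5.8052*sin(x)^3 + 35.2437*sin(x)^2 + 62.7214*sin(x) + 24.7009)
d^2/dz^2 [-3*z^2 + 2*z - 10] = -6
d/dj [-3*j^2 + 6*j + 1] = 6 - 6*j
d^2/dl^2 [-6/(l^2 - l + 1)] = 12*(l^2 - l - (2*l - 1)^2 + 1)/(l^2 - l + 1)^3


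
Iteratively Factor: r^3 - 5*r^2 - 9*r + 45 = (r - 5)*(r^2 - 9) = (r - 5)*(r + 3)*(r - 3)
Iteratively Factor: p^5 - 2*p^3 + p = (p + 1)*(p^4 - p^3 - p^2 + p) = (p - 1)*(p + 1)*(p^3 - p) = p*(p - 1)*(p + 1)*(p^2 - 1) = p*(p - 1)^2*(p + 1)*(p + 1)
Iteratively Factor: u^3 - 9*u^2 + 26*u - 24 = (u - 3)*(u^2 - 6*u + 8) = (u - 4)*(u - 3)*(u - 2)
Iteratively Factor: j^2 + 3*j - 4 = (j + 4)*(j - 1)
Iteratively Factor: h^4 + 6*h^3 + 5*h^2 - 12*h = (h + 3)*(h^3 + 3*h^2 - 4*h) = (h - 1)*(h + 3)*(h^2 + 4*h) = (h - 1)*(h + 3)*(h + 4)*(h)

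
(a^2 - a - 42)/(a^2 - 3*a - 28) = (a + 6)/(a + 4)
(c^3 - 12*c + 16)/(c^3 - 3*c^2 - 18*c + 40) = (c - 2)/(c - 5)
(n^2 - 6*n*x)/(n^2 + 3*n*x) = (n - 6*x)/(n + 3*x)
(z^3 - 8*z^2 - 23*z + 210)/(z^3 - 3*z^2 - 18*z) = (z^2 - 2*z - 35)/(z*(z + 3))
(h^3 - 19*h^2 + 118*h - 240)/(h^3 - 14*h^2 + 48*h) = (h - 5)/h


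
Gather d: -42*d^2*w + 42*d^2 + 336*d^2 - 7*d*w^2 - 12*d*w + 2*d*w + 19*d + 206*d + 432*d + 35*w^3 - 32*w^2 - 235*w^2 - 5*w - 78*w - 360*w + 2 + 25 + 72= d^2*(378 - 42*w) + d*(-7*w^2 - 10*w + 657) + 35*w^3 - 267*w^2 - 443*w + 99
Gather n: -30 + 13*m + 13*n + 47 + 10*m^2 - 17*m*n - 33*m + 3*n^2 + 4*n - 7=10*m^2 - 20*m + 3*n^2 + n*(17 - 17*m) + 10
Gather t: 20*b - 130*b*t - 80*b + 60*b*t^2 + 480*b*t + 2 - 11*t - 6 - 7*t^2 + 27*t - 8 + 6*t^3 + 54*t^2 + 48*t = -60*b + 6*t^3 + t^2*(60*b + 47) + t*(350*b + 64) - 12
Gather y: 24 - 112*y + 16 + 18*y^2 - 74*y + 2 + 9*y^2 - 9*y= 27*y^2 - 195*y + 42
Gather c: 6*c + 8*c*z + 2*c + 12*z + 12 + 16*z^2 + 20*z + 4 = c*(8*z + 8) + 16*z^2 + 32*z + 16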